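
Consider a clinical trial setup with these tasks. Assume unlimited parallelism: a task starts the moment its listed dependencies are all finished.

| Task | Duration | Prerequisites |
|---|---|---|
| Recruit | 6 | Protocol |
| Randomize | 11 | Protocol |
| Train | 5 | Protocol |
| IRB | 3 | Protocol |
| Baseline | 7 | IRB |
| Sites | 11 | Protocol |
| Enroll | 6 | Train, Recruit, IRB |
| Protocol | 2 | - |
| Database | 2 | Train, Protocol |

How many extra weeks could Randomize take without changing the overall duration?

1

Protocol→Recruit→Enroll = 2+6+6 = 14 sets the makespan at 14 weeks.
Longest path through Randomize: 13 weeks (earliest finish 13, latest finish 14).
Slack of Randomize = 3 − 2 = 1 week.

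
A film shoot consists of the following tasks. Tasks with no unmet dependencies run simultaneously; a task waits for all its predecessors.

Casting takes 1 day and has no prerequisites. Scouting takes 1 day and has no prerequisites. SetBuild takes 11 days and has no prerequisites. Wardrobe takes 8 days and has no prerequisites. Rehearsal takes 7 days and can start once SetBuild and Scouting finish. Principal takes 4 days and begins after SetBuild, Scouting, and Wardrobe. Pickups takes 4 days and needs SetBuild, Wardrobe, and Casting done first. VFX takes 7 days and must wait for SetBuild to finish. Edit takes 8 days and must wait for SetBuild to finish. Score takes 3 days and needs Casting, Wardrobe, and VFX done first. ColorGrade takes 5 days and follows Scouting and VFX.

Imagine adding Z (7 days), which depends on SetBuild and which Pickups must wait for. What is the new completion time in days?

23

Originally the film shoot takes 23 days.
With Z inserted, Pickups now waits for max(SetBuild, Wardrobe, Casting, Z).
New critical path: SetBuild→VFX→ColorGrade = 11+7+5 = 23 ⇒ 23 days.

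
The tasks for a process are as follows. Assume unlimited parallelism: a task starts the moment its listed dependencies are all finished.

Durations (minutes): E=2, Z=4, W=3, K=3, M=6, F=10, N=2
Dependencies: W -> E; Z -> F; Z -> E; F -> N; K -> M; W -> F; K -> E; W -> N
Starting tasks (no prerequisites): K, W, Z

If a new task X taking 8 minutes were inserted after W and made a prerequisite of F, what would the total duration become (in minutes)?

Originally the schedule takes 16 minutes.
With X inserted, F now waits for max(W, Z, X).
New critical path: W→X→F→N = 3+8+10+2 = 23 ⇒ 23 minutes.

23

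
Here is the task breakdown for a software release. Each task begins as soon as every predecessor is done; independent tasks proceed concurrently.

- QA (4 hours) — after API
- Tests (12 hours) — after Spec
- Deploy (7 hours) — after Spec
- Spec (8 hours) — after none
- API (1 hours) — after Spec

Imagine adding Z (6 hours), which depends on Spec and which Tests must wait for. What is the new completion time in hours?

26

Originally the software release takes 20 hours.
With Z inserted, Tests now waits for max(Spec, Z).
New critical path: Spec→Z→Tests = 8+6+12 = 26 ⇒ 26 hours.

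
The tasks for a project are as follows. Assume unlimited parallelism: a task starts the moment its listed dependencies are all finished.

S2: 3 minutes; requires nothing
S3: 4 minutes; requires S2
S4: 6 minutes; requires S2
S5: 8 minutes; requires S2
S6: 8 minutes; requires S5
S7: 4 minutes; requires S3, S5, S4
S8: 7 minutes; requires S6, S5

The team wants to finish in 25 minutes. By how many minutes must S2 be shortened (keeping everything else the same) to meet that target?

1

Current finish: 26 minutes; target: 25.
S2 is on every critical path, so each minute cut from S2 cuts the finish by one (this holds down to a finish of 24).
Need 26 − 25 = 1 minute off S2 → S2 becomes 2 minutes, finish becomes 25.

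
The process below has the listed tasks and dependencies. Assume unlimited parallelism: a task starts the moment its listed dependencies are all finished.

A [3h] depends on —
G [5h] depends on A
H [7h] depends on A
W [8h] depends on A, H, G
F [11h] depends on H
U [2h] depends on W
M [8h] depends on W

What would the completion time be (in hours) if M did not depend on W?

21

Before: longest chain A→H→W→M = 3+7+8+8 = 26, finish 26.
Without W→M, M's earliest start moves from 18 to 0.
After: A→H→F = 3+7+11 = 21 → 21 hours.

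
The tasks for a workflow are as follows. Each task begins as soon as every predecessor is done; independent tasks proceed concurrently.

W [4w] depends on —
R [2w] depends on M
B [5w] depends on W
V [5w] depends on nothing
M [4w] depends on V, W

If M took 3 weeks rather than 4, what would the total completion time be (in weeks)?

10

As given, the longest chain is V→M→R = 5+4+2 = 11, so the finish is 11 weeks.
M lies on that path, so at 3 weeks the path becomes 10 weeks.
That remains the longest chain; total 10 weeks.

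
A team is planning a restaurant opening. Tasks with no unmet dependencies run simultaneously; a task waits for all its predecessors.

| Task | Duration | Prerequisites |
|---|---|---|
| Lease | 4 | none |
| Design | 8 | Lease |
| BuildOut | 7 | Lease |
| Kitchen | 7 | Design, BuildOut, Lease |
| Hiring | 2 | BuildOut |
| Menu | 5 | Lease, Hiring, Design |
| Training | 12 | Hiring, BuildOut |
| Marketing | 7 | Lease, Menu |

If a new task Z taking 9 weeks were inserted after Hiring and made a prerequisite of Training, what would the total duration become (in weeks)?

34

Originally the restaurant opening takes 25 weeks.
With Z inserted, Training now waits for max(Hiring, BuildOut, Z).
New critical path: Lease→BuildOut→Hiring→Z→Training = 4+7+2+9+12 = 34 ⇒ 34 weeks.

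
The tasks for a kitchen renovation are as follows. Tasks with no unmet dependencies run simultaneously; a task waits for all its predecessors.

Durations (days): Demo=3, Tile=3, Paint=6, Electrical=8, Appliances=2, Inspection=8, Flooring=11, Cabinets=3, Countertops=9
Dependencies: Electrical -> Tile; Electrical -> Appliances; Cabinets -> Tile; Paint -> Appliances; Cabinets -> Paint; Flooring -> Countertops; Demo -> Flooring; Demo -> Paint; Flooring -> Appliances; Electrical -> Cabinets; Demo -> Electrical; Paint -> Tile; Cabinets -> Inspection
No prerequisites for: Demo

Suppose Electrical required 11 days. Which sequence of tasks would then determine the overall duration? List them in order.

Critical path before the change: Demo→Electrical→Cabinets→Paint→Tile = 3+8+3+6+3 = 23 giving 23 days.
Electrical is on the critical path; changing it to 11 makes that path 26 days.
That remains the longest chain; total 26 days.

Demo, Electrical, Cabinets, Paint, Tile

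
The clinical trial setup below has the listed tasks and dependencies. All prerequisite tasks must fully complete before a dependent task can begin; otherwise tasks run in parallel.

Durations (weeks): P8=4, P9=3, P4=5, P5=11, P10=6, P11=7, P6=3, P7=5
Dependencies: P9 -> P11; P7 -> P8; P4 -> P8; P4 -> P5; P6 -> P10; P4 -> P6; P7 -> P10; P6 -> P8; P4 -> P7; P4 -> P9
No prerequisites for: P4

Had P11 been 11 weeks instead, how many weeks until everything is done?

Critical path before the change: P4→P5 = 5+11 = 16 giving 16 weeks.
The longest path through P11 is only 15 weeks, so P11 has float 1.
New critical path: P4→P9→P11 = 5+3+11 = 19 ⇒ 19 weeks.

19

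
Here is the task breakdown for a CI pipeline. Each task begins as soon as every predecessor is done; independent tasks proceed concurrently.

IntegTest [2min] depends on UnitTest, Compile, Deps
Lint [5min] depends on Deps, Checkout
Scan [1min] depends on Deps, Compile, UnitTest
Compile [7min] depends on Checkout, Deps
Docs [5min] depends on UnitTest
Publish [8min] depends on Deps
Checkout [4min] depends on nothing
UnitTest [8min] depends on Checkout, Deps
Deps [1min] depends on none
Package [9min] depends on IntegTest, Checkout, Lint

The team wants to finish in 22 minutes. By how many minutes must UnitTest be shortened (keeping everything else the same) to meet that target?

Current finish: 23 minutes; target: 22.
UnitTest is on every critical path, so each minute cut from UnitTest cuts the finish by one (this holds down to a finish of 22).
Need 23 − 22 = 1 minute off UnitTest → UnitTest becomes 7 minutes, finish becomes 22.

1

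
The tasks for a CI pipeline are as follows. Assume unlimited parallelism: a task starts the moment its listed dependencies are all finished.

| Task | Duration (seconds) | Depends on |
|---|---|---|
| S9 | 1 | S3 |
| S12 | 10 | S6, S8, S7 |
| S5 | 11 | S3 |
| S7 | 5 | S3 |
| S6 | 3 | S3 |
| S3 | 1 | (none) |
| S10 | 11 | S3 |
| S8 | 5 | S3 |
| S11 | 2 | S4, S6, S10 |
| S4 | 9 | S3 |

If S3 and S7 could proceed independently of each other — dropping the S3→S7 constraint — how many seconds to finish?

Original critical path: S3→S7→S12 = 1+5+10 = 16 ⇒ 16 seconds.
Without S3→S7, S7's earliest start moves from 1 to 0.
After: S3→S8→S12 = 1+5+10 = 16 → 16 seconds.

16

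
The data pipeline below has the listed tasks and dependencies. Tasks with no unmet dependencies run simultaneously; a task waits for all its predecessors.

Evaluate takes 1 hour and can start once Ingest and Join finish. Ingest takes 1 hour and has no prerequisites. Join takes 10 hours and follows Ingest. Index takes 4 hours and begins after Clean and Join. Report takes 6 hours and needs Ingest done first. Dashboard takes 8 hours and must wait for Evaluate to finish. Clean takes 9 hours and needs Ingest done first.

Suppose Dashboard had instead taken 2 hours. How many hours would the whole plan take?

15

As given, the longest chain is Ingest→Join→Evaluate→Dashboard = 1+10+1+8 = 20, so the finish is 20 hours.
Since Dashboard is critical, the -6 change carries straight to that chain (now 14 hours).
The binding chain switches to Ingest→Join→Index = 1+10+4 = 15; finish 15 hours.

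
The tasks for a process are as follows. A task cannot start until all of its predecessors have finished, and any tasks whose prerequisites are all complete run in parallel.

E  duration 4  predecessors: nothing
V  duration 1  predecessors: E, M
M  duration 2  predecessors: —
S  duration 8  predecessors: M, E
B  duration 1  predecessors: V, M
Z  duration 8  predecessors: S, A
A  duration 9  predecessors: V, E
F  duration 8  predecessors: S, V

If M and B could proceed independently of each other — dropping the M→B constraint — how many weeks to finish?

Original critical path: E→V→A→Z = 4+1+9+8 = 22 ⇒ 22 weeks.
Dropping M→B doesn't change B's earliest start (5); another predecessor still binds.
The longest chain is now E→V→A→Z = 4+1+9+8 = 22, so the plan takes 22 weeks.

22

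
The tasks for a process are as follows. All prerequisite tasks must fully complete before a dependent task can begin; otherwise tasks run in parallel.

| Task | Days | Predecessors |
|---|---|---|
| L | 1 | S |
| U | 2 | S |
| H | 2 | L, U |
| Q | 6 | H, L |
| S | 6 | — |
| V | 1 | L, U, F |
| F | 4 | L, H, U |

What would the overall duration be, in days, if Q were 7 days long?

The binding path is S→U→H→Q = 6+2+2+6 = 16; finish at 16 days.
Q lies on that path, so at 7 days the path becomes 17 days.
That remains the longest chain; total 17 days.

17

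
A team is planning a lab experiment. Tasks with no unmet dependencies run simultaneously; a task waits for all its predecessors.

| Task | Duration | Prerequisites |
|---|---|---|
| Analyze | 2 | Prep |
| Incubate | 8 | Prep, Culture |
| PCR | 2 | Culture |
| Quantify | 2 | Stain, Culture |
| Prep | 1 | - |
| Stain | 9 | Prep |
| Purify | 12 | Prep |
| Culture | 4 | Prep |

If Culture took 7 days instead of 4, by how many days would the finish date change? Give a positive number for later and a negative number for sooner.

Baseline: Prep→Culture→Incubate = 1+4+8 = 13 → 13 days.
Since Culture is critical, the +3 change carries straight to that chain (now 16 days).
The critical path is still Prep→Culture→Incubate; finish is now 16 days.
Change in finish: 16 − 13 = +3 days.

3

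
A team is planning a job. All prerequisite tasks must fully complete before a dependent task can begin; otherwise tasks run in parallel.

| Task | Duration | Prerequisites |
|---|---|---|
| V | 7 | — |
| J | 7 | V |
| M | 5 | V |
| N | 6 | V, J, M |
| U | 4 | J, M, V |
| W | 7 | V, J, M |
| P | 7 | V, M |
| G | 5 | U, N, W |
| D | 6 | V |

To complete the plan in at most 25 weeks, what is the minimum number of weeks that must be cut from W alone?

1

Current finish: 26 weeks; target: 25.
W is on every critical path, so each week cut from W cuts the finish by one (this holds down to a finish of 25).
Need 26 − 25 = 1 week off W → W becomes 6 weeks, finish becomes 25.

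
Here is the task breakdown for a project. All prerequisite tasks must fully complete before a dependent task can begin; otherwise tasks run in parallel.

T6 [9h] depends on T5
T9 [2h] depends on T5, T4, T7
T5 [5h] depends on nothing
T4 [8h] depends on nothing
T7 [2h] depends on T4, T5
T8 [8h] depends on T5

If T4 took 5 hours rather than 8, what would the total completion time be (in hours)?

14

As given, the longest chain is T5→T6 = 5+9 = 14, so the finish is 14 hours.
T4 has 2 hours of float (longest path through it is 12).
That remains the longest chain; total 14 hours.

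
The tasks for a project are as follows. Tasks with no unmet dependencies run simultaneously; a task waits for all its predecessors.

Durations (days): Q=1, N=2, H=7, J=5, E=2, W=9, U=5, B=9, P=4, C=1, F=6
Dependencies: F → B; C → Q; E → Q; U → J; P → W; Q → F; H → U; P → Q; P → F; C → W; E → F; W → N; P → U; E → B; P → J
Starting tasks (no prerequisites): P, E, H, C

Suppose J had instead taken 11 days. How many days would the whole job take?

As given, the longest chain is P→Q→F→B = 4+1+6+9 = 20, so the finish is 20 days.
The longest path through J is only 17 days, so J has float 3.
Now H→U→J = 7+5+11 = 23 is longest, so the finish becomes 23 days.

23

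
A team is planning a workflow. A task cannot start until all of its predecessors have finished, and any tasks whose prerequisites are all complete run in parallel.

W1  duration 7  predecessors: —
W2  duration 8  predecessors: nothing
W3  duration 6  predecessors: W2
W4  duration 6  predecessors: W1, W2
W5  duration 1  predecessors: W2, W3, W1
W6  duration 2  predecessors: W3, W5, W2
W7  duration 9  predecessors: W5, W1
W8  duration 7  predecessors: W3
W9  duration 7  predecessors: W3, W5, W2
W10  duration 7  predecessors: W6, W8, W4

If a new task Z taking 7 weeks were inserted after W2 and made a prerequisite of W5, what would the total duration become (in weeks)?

28

Originally the workflow takes 28 weeks.
With Z inserted, W5 now waits for max(W2, W3, W1, Z).
New critical path: W2→W3→W8→W10 = 8+6+7+7 = 28 ⇒ 28 weeks.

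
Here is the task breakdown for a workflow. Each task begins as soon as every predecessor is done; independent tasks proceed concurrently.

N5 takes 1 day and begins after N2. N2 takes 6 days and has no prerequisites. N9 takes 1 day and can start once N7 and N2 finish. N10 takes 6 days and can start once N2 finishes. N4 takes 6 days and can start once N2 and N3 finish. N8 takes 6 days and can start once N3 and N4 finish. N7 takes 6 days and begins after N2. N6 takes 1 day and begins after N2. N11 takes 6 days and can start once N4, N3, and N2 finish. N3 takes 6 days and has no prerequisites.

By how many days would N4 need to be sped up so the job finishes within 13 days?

Current finish: 18 days; target: 13.
N4 is on every critical path, so each day cut from N4 cuts the finish by one (this holds down to a finish of 13).
Need 18 − 13 = 5 days off N4 → N4 becomes 1 day, finish becomes 13.

5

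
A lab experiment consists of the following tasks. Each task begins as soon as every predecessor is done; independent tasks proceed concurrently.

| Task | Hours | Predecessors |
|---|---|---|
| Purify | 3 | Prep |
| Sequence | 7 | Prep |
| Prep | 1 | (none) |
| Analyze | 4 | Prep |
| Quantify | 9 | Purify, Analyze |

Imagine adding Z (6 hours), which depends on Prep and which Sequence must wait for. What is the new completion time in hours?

14

Originally the plan takes 14 hours.
With Z inserted, Sequence now waits for max(Prep, Z).
New critical path: Prep→Z→Sequence = 1+6+7 = 14 ⇒ 14 hours.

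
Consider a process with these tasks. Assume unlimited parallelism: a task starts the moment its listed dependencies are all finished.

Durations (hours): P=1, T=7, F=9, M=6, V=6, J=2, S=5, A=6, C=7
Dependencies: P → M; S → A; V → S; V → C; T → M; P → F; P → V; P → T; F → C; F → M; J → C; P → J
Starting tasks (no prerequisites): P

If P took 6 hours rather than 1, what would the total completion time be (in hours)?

Critical path before the change: P→V→S→A = 1+6+5+6 = 18 giving 18 hours.
P lies on that path, so at 6 hours the path becomes 23 hours.
No other chain overtakes it, so the finish is 23 hours.

23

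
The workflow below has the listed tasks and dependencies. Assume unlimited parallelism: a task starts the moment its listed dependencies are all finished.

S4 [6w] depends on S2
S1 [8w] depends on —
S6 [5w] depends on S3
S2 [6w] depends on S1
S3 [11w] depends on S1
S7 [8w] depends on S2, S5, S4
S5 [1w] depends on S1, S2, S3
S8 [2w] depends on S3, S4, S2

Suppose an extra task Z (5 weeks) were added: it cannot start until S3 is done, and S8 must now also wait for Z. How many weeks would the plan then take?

Originally the plan takes 28 weeks.
With Z inserted, S8 now waits for max(S3, S4, S2, Z).
New critical path: S1→S2→S4→S7 = 8+6+6+8 = 28 ⇒ 28 weeks.

28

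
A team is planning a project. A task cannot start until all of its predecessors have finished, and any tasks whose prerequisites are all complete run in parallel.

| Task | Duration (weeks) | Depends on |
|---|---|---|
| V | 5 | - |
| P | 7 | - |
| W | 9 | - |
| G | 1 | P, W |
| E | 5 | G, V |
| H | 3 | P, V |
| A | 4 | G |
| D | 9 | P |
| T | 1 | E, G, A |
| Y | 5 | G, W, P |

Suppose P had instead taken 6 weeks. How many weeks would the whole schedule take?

16

Actual critical path: P→D = 7+9 = 16 ⇒ 16 weeks.
Since P is critical, the -1 change carries straight to that chain (now 15 weeks).
New critical path: W→G→E→T = 9+1+5+1 = 16 ⇒ 16 weeks.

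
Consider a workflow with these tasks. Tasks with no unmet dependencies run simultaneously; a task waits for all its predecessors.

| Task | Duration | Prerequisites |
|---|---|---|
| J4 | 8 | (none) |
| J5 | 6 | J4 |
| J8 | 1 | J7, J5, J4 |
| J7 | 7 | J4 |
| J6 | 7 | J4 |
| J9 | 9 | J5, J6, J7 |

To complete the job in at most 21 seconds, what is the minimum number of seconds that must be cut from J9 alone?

Current finish: 24 seconds; target: 21.
J9 is on every critical path, so each second cut from J9 cuts the finish by one (this holds down to a finish of 16).
Need 24 − 21 = 3 seconds off J9 → J9 becomes 6 seconds, finish becomes 21.

3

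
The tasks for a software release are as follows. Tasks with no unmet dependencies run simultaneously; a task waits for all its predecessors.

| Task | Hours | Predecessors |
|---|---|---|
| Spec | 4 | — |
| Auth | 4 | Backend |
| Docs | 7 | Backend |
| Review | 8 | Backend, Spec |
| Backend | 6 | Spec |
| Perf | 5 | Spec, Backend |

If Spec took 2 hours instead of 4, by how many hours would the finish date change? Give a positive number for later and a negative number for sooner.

-2

The binding path is Spec→Backend→Review = 4+6+8 = 18; finish at 18 hours.
Since Spec is critical, the -2 change carries straight to that chain (now 16 hours).
No other chain overtakes it, so the finish is 16 hours.
Change in finish: 16 − 18 = -2 hours.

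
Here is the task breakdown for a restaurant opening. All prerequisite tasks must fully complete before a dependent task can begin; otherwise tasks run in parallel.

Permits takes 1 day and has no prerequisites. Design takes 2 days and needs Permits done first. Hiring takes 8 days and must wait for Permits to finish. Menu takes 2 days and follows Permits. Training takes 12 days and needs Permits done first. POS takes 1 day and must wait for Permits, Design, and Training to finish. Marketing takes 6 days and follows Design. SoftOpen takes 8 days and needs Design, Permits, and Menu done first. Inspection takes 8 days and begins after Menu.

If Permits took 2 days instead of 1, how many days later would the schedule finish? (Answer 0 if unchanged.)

1

The binding path is Permits→Training→POS = 1+12+1 = 14; finish at 14 days.
Permits lies on that path, so at 2 days the path becomes 15 days.
That remains the longest chain; total 15 days.
Change in finish: 15 − 14 = +1 days.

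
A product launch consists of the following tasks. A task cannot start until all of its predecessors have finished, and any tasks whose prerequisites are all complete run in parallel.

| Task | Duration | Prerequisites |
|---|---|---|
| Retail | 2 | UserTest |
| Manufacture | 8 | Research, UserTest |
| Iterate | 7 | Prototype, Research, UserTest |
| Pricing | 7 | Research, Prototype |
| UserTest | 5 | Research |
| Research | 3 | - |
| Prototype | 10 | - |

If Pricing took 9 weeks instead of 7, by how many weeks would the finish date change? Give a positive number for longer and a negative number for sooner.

Critical path before the change: Prototype→Pricing = 10+7 = 17 giving 17 weeks.
Since Pricing is critical, the +2 change carries straight to that chain (now 19 weeks).
That remains the longest chain; total 19 weeks.
Change in finish: 19 − 17 = +2 weeks.

2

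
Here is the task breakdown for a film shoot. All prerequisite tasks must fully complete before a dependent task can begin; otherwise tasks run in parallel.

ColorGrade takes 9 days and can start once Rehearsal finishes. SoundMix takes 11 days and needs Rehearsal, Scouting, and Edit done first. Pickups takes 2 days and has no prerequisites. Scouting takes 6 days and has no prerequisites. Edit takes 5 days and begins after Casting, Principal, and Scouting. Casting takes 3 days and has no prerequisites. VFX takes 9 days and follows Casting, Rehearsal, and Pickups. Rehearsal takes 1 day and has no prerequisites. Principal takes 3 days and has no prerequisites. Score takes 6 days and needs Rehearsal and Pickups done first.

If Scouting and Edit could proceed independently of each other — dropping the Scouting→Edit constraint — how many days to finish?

19

With the dependency in place, Scouting→Edit→SoundMix = 6+5+11 = 22 sets the finish at 22 days.
Without Scouting→Edit, Edit's earliest start moves from 6 to 3.
The longest chain is now Casting→Edit→SoundMix = 3+5+11 = 19, so the project takes 19 days.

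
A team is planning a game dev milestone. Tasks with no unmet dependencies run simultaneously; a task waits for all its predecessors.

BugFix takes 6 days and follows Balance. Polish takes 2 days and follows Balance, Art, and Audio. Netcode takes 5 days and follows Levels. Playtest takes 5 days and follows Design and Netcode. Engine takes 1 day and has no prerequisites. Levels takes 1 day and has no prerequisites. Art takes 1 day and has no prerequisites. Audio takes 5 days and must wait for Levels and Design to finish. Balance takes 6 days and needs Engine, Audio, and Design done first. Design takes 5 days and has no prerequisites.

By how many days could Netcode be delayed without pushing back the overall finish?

11

The longest chain is Design→Audio→Balance→BugFix = 5+5+6+6 = 22; overall finish 22 days.
Netcode finishes as early as 6 and must finish by 17.
Slack of Netcode = 12 − 1 = 11 days.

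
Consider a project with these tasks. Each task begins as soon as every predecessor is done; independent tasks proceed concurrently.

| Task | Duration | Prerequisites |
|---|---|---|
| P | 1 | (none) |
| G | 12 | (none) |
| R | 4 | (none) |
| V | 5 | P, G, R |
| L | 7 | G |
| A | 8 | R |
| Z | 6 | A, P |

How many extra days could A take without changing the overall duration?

G→L = 12+7 = 19 sets the makespan at 19 days.
Longest path through A: 18 days (earliest finish 12, latest finish 13).
Slack of A = 5 − 4 = 1 day.

1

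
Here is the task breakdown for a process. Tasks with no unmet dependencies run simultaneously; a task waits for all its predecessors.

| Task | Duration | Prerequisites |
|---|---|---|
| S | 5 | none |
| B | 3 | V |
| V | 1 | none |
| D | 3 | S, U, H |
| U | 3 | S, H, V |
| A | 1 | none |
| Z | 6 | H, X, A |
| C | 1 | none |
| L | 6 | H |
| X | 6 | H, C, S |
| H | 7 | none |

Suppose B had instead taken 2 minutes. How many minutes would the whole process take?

Baseline: H→X→Z = 7+6+6 = 19 → 19 minutes.
B is off the critical path — its longest chain is 4 minutes, giving 15 of slack.
No other chain overtakes it, so the finish is 19 minutes.

19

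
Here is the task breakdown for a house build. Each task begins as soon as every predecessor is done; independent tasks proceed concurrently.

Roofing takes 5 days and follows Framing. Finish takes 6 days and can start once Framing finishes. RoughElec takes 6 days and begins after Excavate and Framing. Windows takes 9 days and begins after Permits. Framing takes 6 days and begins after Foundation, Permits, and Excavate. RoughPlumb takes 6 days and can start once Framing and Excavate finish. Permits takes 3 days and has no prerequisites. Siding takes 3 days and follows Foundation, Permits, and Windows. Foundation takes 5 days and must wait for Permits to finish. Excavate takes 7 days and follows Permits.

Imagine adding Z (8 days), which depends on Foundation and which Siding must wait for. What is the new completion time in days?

22

Originally the house build takes 22 days.
With Z inserted, Siding now waits for max(Foundation, Permits, Windows, Z).
New critical path: Permits→Excavate→Framing→RoughPlumb = 3+7+6+6 = 22 ⇒ 22 days.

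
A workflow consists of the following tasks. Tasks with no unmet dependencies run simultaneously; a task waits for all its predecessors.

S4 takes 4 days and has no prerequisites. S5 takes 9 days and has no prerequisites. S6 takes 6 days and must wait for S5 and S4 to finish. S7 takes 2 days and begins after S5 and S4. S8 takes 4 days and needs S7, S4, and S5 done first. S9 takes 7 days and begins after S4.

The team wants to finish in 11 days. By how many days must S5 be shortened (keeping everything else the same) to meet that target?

4

Current finish: 15 days; target: 11.
S5 is on every critical path, so each day cut from S5 cuts the finish by one (this holds down to a finish of 11).
Need 15 − 11 = 4 days off S5 → S5 becomes 5 days, finish becomes 11.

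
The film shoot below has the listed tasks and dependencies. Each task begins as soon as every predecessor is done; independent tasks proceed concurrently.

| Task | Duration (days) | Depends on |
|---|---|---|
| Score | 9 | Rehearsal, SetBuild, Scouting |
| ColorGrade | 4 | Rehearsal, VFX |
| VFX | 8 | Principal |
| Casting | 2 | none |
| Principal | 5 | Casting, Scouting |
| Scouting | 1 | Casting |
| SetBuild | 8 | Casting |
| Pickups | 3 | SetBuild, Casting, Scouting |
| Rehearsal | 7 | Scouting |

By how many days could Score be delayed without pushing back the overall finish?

1

The longest chain is Casting→Scouting→Principal→VFX→ColorGrade = 2+1+5+8+4 = 20; overall finish 20 days.
Score finishes as early as 19 and must finish by 20.
So Score can slip 20 − 19 = 1 day.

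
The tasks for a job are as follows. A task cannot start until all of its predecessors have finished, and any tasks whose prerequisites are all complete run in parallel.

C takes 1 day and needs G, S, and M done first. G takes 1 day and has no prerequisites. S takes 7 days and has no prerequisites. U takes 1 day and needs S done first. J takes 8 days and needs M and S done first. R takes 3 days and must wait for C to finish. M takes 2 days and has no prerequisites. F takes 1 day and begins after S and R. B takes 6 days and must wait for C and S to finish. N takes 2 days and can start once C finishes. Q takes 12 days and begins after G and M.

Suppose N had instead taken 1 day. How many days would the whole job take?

15

As given, the longest chain is S→J = 7+8 = 15, so the finish is 15 days.
The longest path through N is only 10 days, so N has float 5.
That remains the longest chain; total 15 days.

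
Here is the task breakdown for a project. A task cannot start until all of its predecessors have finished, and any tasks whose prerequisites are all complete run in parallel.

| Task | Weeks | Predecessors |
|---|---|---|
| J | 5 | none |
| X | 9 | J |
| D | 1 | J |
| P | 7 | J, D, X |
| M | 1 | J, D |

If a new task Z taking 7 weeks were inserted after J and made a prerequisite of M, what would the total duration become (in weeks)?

Originally the schedule takes 21 weeks.
With Z inserted, M now waits for max(J, D, Z).
New critical path: J→X→P = 5+9+7 = 21 ⇒ 21 weeks.

21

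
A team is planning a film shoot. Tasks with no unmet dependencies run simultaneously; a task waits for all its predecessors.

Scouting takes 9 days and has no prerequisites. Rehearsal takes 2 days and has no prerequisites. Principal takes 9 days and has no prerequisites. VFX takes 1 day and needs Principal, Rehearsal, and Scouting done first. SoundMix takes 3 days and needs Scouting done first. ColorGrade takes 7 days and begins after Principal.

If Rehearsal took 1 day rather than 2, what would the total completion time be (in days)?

16

Actual critical path: Principal→ColorGrade = 9+7 = 16 ⇒ 16 days.
Rehearsal is off the critical path — its longest chain is 3 days, giving 13 of slack.
The critical path is still Principal→ColorGrade; finish is now 16 days.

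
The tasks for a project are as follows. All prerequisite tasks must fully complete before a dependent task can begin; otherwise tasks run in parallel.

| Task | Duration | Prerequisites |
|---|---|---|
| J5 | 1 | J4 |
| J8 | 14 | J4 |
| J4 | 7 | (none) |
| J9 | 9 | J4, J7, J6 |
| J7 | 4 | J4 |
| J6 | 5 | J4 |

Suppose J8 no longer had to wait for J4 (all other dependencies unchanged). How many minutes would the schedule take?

21

With the dependency in place, J4→J6→J9 = 7+5+9 = 21 sets the finish at 21 minutes.
Without J4→J8, J8's earliest start moves from 7 to 0.
New critical path: J4→J6→J9 = 7+5+9 = 21 ⇒ 21 minutes.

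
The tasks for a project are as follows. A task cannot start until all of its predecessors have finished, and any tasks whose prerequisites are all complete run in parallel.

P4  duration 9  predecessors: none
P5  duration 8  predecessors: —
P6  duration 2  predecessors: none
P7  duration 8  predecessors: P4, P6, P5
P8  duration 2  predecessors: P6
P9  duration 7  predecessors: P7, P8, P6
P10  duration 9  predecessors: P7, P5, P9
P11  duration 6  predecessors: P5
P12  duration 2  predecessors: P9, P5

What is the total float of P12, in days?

7

The longest chain is P4→P7→P9→P10 = 9+8+7+9 = 33; overall finish 33 days.
Longest path through P12: 26 days (earliest finish 26, latest finish 33).
So P12 can slip 33 − 26 = 7 days.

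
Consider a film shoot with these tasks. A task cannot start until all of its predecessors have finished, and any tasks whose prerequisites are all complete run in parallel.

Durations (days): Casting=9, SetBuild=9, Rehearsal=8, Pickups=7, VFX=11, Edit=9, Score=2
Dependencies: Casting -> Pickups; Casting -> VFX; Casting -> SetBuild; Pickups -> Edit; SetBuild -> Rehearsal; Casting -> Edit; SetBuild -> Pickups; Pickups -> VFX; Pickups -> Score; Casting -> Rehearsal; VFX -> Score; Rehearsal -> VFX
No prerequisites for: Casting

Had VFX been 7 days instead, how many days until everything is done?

35

Critical path before the change: Casting→SetBuild→Rehearsal→VFX→Score = 9+9+8+11+2 = 39 giving 39 days.
VFX is on the critical path; changing it to 7 makes that path 35 days.
The critical path is still Casting→SetBuild→Rehearsal→VFX→Score; finish is now 35 days.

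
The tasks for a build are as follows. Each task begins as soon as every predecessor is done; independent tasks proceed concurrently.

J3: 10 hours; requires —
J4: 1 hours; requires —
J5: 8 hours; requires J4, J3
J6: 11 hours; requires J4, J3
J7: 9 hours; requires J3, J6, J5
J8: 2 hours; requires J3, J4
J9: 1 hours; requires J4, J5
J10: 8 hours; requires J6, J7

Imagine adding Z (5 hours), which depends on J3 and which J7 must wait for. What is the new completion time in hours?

Originally the build takes 38 hours.
With Z inserted, J7 now waits for max(J3, J6, J5, Z).
New critical path: J3→J6→J7→J10 = 10+11+9+8 = 38 ⇒ 38 hours.

38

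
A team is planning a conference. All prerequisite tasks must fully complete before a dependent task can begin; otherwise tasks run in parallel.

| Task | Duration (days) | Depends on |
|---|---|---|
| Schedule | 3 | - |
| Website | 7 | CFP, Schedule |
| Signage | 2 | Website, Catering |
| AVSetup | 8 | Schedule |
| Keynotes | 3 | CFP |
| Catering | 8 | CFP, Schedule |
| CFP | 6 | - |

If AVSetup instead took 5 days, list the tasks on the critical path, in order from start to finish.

Baseline: CFP→Catering→Signage = 6+8+2 = 16 → 16 days.
AVSetup is off the critical path — its longest chain is 11 days, giving 5 of slack.
That remains the longest chain; total 16 days.

CFP, Catering, Signage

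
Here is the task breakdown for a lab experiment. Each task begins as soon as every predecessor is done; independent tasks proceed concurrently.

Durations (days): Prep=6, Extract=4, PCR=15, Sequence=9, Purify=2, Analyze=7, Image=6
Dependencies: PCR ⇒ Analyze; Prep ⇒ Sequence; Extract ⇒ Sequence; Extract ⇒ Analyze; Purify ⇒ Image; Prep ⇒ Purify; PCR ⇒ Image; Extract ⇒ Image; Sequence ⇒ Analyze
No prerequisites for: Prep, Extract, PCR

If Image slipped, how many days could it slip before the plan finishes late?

Prep→Sequence→Analyze = 6+9+7 = 22 sets the makespan at 22 days.
Longest path through Image: 21 days (earliest finish 21, latest finish 22).
Float = 22 − 21 = 1.

1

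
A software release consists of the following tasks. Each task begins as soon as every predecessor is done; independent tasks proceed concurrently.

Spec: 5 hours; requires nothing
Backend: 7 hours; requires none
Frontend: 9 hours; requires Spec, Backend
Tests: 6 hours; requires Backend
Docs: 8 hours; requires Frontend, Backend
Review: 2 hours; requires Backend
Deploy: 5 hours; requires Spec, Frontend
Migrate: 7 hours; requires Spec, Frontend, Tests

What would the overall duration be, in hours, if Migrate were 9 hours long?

The binding path is Backend→Frontend→Docs = 7+9+8 = 24; finish at 24 hours.
Migrate has 1 hour of float (longest path through it is 23).
New critical path: Backend→Frontend→Migrate = 7+9+9 = 25 ⇒ 25 hours.

25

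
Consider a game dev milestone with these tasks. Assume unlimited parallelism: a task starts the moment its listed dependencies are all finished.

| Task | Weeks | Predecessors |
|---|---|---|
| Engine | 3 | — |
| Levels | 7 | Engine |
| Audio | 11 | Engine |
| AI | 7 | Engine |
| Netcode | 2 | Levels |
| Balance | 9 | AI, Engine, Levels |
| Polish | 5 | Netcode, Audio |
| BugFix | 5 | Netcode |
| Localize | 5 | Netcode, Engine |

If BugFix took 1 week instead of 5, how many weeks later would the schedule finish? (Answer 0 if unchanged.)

Baseline: Engine→Levels→Balance = 3+7+9 = 19 → 19 weeks.
BugFix has 2 weeks of float (longest path through it is 17).
The critical path is still Engine→Levels→Balance; finish is now 19 weeks.
Change in finish: 19 − 19 = +0 weeks.

0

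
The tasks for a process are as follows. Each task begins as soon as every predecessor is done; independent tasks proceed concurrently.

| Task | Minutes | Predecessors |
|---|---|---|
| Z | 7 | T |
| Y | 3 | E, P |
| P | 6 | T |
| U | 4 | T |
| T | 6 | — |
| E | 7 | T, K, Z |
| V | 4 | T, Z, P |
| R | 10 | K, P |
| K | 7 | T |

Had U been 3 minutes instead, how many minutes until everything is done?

23

Critical path before the change: T→K→E→Y = 6+7+7+3 = 23 giving 23 minutes.
U has 13 minutes of float (longest path through it is 10).
No other chain overtakes it, so the finish is 23 minutes.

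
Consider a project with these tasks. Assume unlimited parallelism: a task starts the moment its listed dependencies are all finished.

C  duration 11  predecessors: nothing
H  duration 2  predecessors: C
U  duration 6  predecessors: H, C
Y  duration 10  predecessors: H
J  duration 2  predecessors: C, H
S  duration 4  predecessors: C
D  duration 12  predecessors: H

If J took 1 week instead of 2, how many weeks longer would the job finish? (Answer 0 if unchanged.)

0

Critical path before the change: C→H→D = 11+2+12 = 25 giving 25 weeks.
The longest path through J is only 15 weeks, so J has float 10.
No other chain overtakes it, so the finish is 25 weeks.
Change in finish: 25 − 25 = +0 weeks.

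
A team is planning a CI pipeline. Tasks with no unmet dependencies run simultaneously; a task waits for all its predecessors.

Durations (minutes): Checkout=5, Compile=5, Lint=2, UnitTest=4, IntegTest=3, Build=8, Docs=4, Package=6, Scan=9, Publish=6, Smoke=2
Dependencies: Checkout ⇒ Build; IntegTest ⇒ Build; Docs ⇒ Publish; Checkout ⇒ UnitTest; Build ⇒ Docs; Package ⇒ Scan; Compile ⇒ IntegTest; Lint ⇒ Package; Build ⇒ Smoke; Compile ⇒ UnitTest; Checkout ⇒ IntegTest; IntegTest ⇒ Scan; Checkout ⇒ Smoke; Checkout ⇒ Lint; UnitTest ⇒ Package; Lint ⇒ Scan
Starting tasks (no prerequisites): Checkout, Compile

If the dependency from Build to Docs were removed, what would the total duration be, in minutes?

With the dependency in place, Checkout→IntegTest→Build→Docs→Publish = 5+3+8+4+6 = 26 sets the finish at 26 minutes.
Without Build→Docs, Docs's earliest start moves from 16 to 0.
New critical path: Checkout→UnitTest→Package→Scan = 5+4+6+9 = 24 ⇒ 24 minutes.

24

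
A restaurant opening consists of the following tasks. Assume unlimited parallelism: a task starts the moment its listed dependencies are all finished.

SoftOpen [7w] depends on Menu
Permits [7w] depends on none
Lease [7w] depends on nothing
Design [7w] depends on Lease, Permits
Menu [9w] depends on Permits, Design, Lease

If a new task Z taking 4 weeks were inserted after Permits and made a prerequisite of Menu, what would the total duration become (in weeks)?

30

Originally the schedule takes 30 weeks.
With Z inserted, Menu now waits for max(Permits, Design, Lease, Z).
New critical path: Lease→Design→Menu→SoftOpen = 7+7+9+7 = 30 ⇒ 30 weeks.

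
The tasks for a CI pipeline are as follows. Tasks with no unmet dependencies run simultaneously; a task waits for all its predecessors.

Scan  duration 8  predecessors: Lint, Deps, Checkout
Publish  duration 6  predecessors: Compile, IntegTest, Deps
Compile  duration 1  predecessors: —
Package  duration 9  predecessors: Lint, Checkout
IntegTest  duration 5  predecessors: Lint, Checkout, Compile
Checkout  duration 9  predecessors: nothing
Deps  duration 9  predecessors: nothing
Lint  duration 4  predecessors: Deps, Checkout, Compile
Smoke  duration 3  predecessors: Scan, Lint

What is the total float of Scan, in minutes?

0

The longest chain is Checkout→Lint→IntegTest→Publish = 9+4+5+6 = 24; overall finish 24 minutes.
Longest path through Scan: 24 minutes (earliest finish 21, latest finish 21).
So Scan can slip 21 − 21 = 0 minutes.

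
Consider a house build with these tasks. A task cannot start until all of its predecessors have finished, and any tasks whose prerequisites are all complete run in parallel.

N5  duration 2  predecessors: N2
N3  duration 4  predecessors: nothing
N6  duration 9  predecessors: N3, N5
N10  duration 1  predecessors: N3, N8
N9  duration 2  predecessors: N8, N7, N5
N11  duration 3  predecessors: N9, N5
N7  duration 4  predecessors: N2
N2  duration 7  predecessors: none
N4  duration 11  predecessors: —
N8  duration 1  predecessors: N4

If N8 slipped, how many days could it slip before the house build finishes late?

1

N2→N5→N6 = 7+2+9 = 18 sets the makespan at 18 days.
Longest path through N8: 17 days (earliest finish 12, latest finish 13).
Slack of N8 = 12 − 11 = 1 day.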